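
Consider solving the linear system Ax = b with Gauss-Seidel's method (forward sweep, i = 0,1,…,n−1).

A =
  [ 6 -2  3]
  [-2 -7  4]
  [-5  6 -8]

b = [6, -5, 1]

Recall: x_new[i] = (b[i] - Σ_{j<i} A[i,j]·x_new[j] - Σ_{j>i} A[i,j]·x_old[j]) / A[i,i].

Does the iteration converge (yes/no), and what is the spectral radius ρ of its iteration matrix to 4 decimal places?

A = D + L + U where D = diag(6, -7, -8).
T_GS = -(D+L)⁻¹U: row 0 first, T[0,1] = -(-2)/(6) = +0.3333; later rows by forward substitution.
  T[0,:] = [+0.0000, +0.3333, -0.5000]
  T[1,:] = [+0.0000, -0.0952, +0.7143]
  T[2,:] = [+0.0000, -0.2798, +0.8482]
|λ(T)| sorted: 0.5271, 0.2258, 0.0000.
ρ(T) = max|λ| = 0.5271; 0.5271 < 1: convergent.

yes, ρ = 0.5271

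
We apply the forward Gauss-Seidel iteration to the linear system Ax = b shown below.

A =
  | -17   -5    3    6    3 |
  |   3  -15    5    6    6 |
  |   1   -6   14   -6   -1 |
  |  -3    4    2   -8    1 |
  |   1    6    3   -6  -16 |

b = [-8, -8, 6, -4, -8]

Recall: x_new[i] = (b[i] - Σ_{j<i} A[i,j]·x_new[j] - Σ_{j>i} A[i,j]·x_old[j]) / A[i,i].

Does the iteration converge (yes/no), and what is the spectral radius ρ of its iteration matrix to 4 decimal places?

yes, ρ = 0.7076

Split A = D + L + U, D = diag(-17, -15, 14, -8, -16).
T_GS = -(D+L)⁻¹U: row 0 first, T[0,2] = -(3)/(-17) = +0.1765; later rows by forward substitution.
  T[0,:] = [+0.0000 -0.2941 +0.1765 +0.3529 +0.1765]
  T[1,:] = [+0.0000 -0.0588 +0.3686 +0.4706 +0.4353]
  T[2,:] = [+0.0000 -0.0042 +0.1454 +0.6050 +0.2454]
  T[3,:] = [+0.0000 +0.0798 +0.1545 +0.2542 +0.3378]
  T[4,:] = [+0.0000 -0.0712 +0.1186 +0.2166 +0.0936]
moduli |λ_i(T)| = 0.7076, 0.2027, 0.2027, 0.0113, 0.0000.
ρ(T) = max|λ| = 0.7076; 0.7076 < 1: convergent.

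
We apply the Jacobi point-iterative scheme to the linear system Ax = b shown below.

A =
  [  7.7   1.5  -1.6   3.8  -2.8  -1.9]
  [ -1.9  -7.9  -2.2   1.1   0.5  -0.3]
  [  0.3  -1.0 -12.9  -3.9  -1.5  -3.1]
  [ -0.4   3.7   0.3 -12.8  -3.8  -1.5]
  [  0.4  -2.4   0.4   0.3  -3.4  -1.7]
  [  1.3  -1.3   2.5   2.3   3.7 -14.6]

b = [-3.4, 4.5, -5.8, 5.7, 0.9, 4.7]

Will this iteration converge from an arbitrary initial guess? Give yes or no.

yes

A = D + L + U where D = diag(7.7, -7.9, -12.9, -12.8, -3.4, -14.6).
T_J = -D⁻¹(L+U): T[3,4] = -(-3.8)/(-12.8) = -0.2969; T[3,3] = 0.
  T[0,:] = [+0.0000 -0.1948 +0.2078 -0.4935 +0.3636 +0.2468]
  T[1,:] = [-0.2405 +0.0000 -0.2785 +0.1392 +0.0633 -0.0380]
  T[2,:] = [+0.0233 -0.0775 +0.0000 -0.3023 -0.1163 -0.2403]
  T[3,:] = [-0.0312 +0.2891 +0.0234 +0.0000 -0.2969 -0.1172]
  T[4,:] = [+0.1176 -0.7059 +0.1176 +0.0882 +0.0000 -0.5000]
  T[5,:] = [+0.0890 -0.0890 +0.1712 +0.1575 +0.2534 +0.0000]
|roots of det(T-λI)|: 0.6505, 0.5447, 0.5447, 0.2769, 0.2769, 0.1182.
spectral radius ρ = 0.6505; 0.6505 < 1, so it converges for any x₀.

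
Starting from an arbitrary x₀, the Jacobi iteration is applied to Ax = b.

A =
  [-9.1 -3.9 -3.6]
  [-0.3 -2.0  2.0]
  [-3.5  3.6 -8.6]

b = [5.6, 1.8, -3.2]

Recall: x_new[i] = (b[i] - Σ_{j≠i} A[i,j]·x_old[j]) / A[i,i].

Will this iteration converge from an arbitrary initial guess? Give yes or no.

Split A = D + L + U, D = diag(-9.1, -2, -8.6).
T_J = -D⁻¹(L+U): T[1,0] = -(-0.3)/(-2) = -0.1500; T[1,1] = 0.
  T[0,:] = [+0.0000  -0.4286  -0.3956]
  T[1,:] = [-0.1500  +0.0000  +1.0000]
  T[2,:] = [-0.4070  +0.4186  +0.0000]
|λ(T)| sorted: 0.9268, 0.4637, 0.4637.
ρ(T) = max|λ| = 0.9268; 0.9268 < 1 ⇒ converges.

yes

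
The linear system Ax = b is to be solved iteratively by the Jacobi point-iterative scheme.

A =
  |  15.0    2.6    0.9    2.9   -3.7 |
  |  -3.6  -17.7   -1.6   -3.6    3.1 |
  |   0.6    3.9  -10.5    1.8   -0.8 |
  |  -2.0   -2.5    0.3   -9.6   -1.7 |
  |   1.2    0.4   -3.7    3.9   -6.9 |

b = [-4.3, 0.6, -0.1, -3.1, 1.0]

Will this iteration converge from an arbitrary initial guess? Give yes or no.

Write A = D+L+U with D = diag(15, -17.7, -10.5, -9.6, -6.9).
Jacobi T = -D⁻¹(L+U): T[3,0] = -(-2)/(-9.6) = -0.2083; T[3,3] = 0.
  T[0,:] = [+0.0000  -0.1733  -0.0600  -0.1933  +0.2467]
  T[1,:] = [-0.2034  +0.0000  -0.0904  -0.2034  +0.1751]
  T[2,:] = [+0.0571  +0.3714  +0.0000  +0.1714  -0.0762]
  T[3,:] = [-0.2083  -0.2604  +0.0312  +0.0000  -0.1771]
  T[4,:] = [+0.1739  +0.0580  -0.5362  +0.5652  +0.0000]
|λ(T)| sorted: 0.5535, 0.3726, 0.3726, 0.1417, 0.0514.
spectral radius ρ = 0.5535; 0.5535 < 1 ⇒ converges.

yes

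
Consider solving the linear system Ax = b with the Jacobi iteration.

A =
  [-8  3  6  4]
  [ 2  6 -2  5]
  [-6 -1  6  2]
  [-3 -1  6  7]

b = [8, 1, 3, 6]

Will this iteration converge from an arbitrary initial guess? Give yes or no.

no

A = D + L + U where D = diag(-8, 6, 6, 7).
T_J = -D⁻¹(L+U): T[0,2] = -(6)/(-8) = +0.7500; T[0,0] = 0.
  T[0,:] = [+0.0000 +0.3750 +0.7500 +0.5000]
  T[1,:] = [-0.3333 +0.0000 +0.3333 -0.8333]
  T[2,:] = [+1.0000 +0.1667 +0.0000 -0.3333]
  T[3,:] = [+0.4286 +0.1429 -0.8571 +0.0000]
eigenvalue magnitudes: 1.2954, 0.9699, 0.5485, 0.5485.
ρ(T) = max|λ| = 1.2954; 1.2954 > 1: divergent.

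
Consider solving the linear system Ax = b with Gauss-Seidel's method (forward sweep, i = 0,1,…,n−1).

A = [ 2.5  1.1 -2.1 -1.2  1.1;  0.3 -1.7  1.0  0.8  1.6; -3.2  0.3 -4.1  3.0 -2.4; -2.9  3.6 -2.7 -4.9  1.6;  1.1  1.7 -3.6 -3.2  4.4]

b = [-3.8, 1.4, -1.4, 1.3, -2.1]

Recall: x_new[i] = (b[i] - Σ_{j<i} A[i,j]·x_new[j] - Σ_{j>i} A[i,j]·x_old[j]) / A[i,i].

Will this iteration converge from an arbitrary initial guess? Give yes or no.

no

Split A = D + L + U, D = diag(2.5, -1.7, -4.1, -4.9, 4.4).
T_GS = -(D+L)⁻¹U: row 0 first, T[0,3] = -(-1.2)/(2.5) = +0.4800; later rows by forward substitution.
  T[0,:] = [+0.0000  -0.4400  +0.8400  +0.4800  -0.4400]
  T[1,:] = [+0.0000  -0.0776  +0.7365  +0.5553  +0.8635]
  T[2,:] = [+0.0000  +0.3377  -0.6017  +0.3977  -0.1788]
  T[3,:] = [+0.0000  +0.0173  +0.3755  -0.0953  +1.3199]
  T[4,:] = [+0.0000  +0.4289  -0.7138  -0.0784  +0.5900]
|λ(T)| sorted: 1.2355, 0.8987, 0.1180, 0.1180, 0.0000.
ρ = 1.2355; 1.2355 > 1 ⇒ diverges.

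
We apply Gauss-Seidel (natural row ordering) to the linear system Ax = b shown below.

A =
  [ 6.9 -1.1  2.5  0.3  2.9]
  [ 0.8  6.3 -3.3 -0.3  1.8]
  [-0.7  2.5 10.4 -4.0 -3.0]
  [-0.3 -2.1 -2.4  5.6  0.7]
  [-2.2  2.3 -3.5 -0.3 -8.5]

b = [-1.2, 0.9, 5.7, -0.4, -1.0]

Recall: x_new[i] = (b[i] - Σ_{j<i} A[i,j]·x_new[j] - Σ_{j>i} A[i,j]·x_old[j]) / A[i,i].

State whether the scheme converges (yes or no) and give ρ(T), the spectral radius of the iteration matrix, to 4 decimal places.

yes, ρ = 0.5611

A = D + L + U where D = diag(6.9, 6.3, 10.4, 5.6, -8.5).
T_GS = -(D+L)⁻¹U: row 0 first, T[0,1] = -(-1.1)/(6.9) = +0.1594; later rows by forward substitution.
  T[0,:] = [+0.0000, +0.1594, -0.3623, -0.0435, -0.4203]
  T[1,:] = [+0.0000, -0.0202, +0.5698, +0.0531, -0.2323]
  T[2,:] = [+0.0000, +0.0156, -0.1614, +0.3689, +0.3160]
  T[3,:] = [+0.0000, +0.0076, +0.1251, +0.1757, -0.0992]
  T[4,:] = [+0.0000, -0.0534, +0.3100, -0.1325, -0.0807]
eigenvalue magnitudes: 0.5611, 0.2958, 0.1309, 0.0478, 0.0000.
ρ(T) = max|λ| = 0.5611; 0.5611 < 1: convergent.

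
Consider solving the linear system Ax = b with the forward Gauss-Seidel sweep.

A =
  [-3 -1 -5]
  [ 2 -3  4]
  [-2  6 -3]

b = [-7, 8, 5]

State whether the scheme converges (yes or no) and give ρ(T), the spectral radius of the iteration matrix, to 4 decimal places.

no, ρ = 1.5273

Write A = D+L+U with D = diag(-3, -3, -3).
Gauss-Seidel: T = -(D+L)⁻¹U, row 0 first, T[0,1] = -(-1)/(-3) = -0.3333; later rows by forward substitution.
  T[0,:] = [+0.0000, -0.3333, -1.6667]
  T[1,:] = [+0.0000, -0.2222, +0.2222]
  T[2,:] = [+0.0000, -0.2222, +1.5556]
|λ(T)| sorted: 1.5273, 0.1940, 0.0000.
spectral radius ρ = 1.5273; 1.5273 > 1: divergent.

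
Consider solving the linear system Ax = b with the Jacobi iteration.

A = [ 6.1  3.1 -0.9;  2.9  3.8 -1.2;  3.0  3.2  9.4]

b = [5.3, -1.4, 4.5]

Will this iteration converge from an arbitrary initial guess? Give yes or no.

yes

Split A = D + L + U, D = diag(6.1, 3.8, 9.4).
T_J = -D⁻¹(L+U): T[0,1] = -(3.1)/(6.1) = -0.5082; T[0,0] = 0.
  T[0,:] = [+0.0000 -0.5082 +0.1475]
  T[1,:] = [-0.7632 +0.0000 +0.3158]
  T[2,:] = [-0.3191 -0.3404 +0.0000]
moduli |λ_i(T)| = 0.6154, 0.3815, 0.3815.
spectral radius ρ = 0.6154; 0.6154 < 1 ⇒ converges.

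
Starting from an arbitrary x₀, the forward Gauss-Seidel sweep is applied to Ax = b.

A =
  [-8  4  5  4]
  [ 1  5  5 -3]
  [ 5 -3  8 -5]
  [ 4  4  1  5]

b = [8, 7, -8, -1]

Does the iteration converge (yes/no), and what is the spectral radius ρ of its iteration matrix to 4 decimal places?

Write A = D+L+U with D = diag(-8, 5, 8, 5).
T_GS = -(D+L)⁻¹U: row 0 first, T[0,3] = -(4)/(-8) = +0.5000; later rows by forward substitution.
  T[0,:] = [+0.0000  +0.5000  +0.6250  +0.5000]
  T[1,:] = [+0.0000  -0.1000  -1.1250  +0.5000]
  T[2,:] = [+0.0000  -0.3500  -0.8125  +0.5000]
  T[3,:] = [+0.0000  -0.2500  +0.5625  -0.9000]
eigenvalue magnitudes: 1.4507, 0.6337, 0.2719, 0.0000.
ρ(T) = max|λ| = 1.4507; 1.4507 > 1: divergent.

no, ρ = 1.4507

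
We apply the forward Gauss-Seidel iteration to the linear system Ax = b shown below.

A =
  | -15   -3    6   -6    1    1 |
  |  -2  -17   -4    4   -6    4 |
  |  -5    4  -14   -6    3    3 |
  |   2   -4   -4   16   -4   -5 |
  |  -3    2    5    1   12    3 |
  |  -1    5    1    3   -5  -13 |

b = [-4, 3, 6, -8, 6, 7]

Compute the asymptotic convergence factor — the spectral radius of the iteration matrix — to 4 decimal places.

0.5861

Let D = diag(-15, -17, -14, 16, 12, -13); L, U the strict triangles.
Gauss-Seidel: T = -(D+L)⁻¹U, row 0 first, T[0,4] = -(1)/(-15) = +0.0667; later rows by forward substitution.
  T[0,:] = [+0.0000 -0.2000 +0.4000 -0.4000 +0.0667 +0.0667]
  T[1,:] = [+0.0000 +0.0235 -0.2824 +0.2824 -0.3608 +0.2275]
  T[2,:] = [+0.0000 +0.0782 -0.2235 -0.2050 +0.0874 +0.2555]
  T[3,:] = [+0.0000 +0.0504 -0.1765 +0.0693 +0.1733 +0.4249]
  T[4,:] = [+0.0000 -0.0907 +0.2549 -0.0674 +0.0259 -0.4131]
  T[5,:] = [+0.0000 +0.0770 -0.2953 +0.1655 -0.1071 +0.3589]
|eigenvalues of T|: 0.5861, 0.2235, 0.1848, 0.1122, 0.0357, 0.0000.
ρ(T) = max|λ| = 0.5861; 0.5861 < 1 ⇒ converges.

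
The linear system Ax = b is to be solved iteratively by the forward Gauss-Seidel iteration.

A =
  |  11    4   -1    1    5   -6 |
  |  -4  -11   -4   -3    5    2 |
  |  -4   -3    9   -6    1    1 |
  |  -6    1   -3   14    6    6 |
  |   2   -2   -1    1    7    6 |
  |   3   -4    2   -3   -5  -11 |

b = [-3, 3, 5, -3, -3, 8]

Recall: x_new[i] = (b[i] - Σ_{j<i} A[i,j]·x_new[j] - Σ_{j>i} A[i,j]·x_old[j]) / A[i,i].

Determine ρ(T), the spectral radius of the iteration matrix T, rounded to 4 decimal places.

Diagonal D = diag(11, -11, 9, 14, 7, -11); L, U strict lower/upper.
T_GS = -(D+L)⁻¹U: row 0 first, T[0,2] = -(-1)/(11) = +0.0909; later rows by forward substitution.
  T[0,:] = [+0.0000  -0.3636  +0.0909  -0.0909  -0.4545  +0.5455]
  T[1,:] = [+0.0000  +0.1322  -0.3967  -0.2397  +0.6198  -0.0165]
  T[2,:] = [+0.0000  -0.1175  -0.0918  +0.5464  -0.1065  +0.1258]
  T[3,:] = [+0.0000  -0.1905  +0.0476  +0.0952  -0.6905  -0.1667]
  T[4,:] = [+0.0000  +0.1521  -0.1592  +0.0219  +0.3904  -0.9759]
  T[5,:] = [+0.0000  -0.1858  +0.2117  +0.1258  -0.3579  +0.6667]
|eigenvalues of T|: 1.4041, 0.3576, 0.3576, 0.2218, 0.2218, 0.0000.
ρ(T) = max|λ| = 1.4041; 1.4041 > 1 ⇒ diverges.

1.4041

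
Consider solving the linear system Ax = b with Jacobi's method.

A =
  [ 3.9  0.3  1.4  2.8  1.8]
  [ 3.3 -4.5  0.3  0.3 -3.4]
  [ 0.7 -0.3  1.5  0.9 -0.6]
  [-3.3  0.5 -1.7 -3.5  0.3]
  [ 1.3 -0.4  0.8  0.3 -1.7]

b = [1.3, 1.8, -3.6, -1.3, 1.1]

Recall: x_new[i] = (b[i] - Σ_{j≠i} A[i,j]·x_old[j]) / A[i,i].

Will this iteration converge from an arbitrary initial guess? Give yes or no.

Diagonal D = diag(3.9, -4.5, 1.5, -3.5, -1.7); L, U strict lower/upper.
T_J = -D⁻¹(L+U): T[2,4] = -(-0.6)/(1.5) = +0.4000; T[2,2] = 0.
  T[0,:] = [+0.0000 -0.0769 -0.3590 -0.7179 -0.4615]
  T[1,:] = [+0.7333 +0.0000 +0.0667 +0.0667 -0.7556]
  T[2,:] = [-0.4667 +0.2000 +0.0000 -0.6000 +0.4000]
  T[3,:] = [-0.9429 +0.1429 -0.4857 +0.0000 +0.0857]
  T[4,:] = [+0.7647 -0.2353 +0.4706 +0.1765 +0.0000]
|roots of det(T-λI)|: 1.2381, 0.5786, 0.5786, 0.2408, 0.1502.
spectral radius ρ = 1.2381; 1.2381 > 1 ⇒ diverges.

no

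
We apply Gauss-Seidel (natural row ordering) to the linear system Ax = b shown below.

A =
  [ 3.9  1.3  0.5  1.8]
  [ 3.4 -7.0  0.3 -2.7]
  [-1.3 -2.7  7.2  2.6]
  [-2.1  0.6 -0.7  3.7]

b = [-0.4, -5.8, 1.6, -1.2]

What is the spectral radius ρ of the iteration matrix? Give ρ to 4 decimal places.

0.6405

A = D + L + U where D = diag(3.9, -7, 7.2, 3.7).
Gauss-Seidel: T = -(D+L)⁻¹U, row 0 first, T[0,2] = -(0.5)/(3.9) = -0.1282; later rows by forward substitution.
  T[0,:] = [+0.0000  -0.3333  -0.1282  -0.4615]
  T[1,:] = [+0.0000  -0.1619  -0.0194  -0.6099]
  T[2,:] = [+0.0000  -0.1209  -0.0304  -0.6732]
  T[3,:] = [+0.0000  -0.1858  -0.0754  -0.2904]
|roots of det(T-λI)|: 0.6405, 0.1828, 0.0250, 0.0000.
ρ = 0.6405; 0.6405 < 1 ⇒ converges.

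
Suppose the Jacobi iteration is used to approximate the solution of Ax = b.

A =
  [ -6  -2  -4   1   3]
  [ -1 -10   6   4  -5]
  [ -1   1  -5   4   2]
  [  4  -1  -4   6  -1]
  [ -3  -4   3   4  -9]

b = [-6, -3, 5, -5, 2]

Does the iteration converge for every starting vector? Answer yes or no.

A = D + L + U where D = diag(-6, -10, -5, 6, -9).
Jacobi: T = -D⁻¹(L+U), T[3,2] = -(-4)/(6) = +0.6667; T[3,3] = 0.
  T[0,:] = [+0.0000  -0.3333  -0.6667  +0.1667  +0.5000]
  T[1,:] = [-0.1000  +0.0000  +0.6000  +0.4000  -0.5000]
  T[2,:] = [-0.2000  +0.2000  +0.0000  +0.8000  +0.4000]
  T[3,:] = [-0.6667  +0.1667  +0.6667  +0.0000  +0.1667]
  T[4,:] = [-0.3333  -0.4444  +0.3333  +0.4444  +0.0000]
moduli |λ_i(T)| = 1.1782, 0.7594, 0.4187, 0.4187, 0.2236.
spectral radius ρ = 1.1782; 1.1782 > 1 ⇒ diverges.

no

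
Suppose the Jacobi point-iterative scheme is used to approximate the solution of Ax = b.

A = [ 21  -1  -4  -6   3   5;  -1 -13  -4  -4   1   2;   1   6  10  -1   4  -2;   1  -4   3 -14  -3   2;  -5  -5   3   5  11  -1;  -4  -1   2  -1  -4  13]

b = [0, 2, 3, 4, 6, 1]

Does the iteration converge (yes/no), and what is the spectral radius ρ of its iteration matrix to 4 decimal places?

yes, ρ = 0.8306

A = D + L + U where D = diag(21, -13, 10, -14, 11, 13).
Jacobi T = -D⁻¹(L+U): T[3,4] = -(-3)/(-14) = -0.2143; T[3,3] = 0.
  T[0,:] = [+0.0000 +0.0476 +0.1905 +0.2857 -0.1429 -0.2381]
  T[1,:] = [-0.0769 +0.0000 -0.3077 -0.3077 +0.0769 +0.1538]
  T[2,:] = [-0.1000 -0.6000 +0.0000 +0.1000 -0.4000 +0.2000]
  T[3,:] = [+0.0714 -0.2857 +0.2143 +0.0000 -0.2143 +0.1429]
  T[4,:] = [+0.4545 +0.4545 -0.2727 -0.4545 +0.0000 +0.0909]
  T[5,:] = [+0.3077 +0.0769 -0.1538 +0.0769 +0.3077 +0.0000]
moduli |λ_i(T)| = 0.8306, 0.4426, 0.3963, 0.3292, 0.3292, 0.0395.
spectral radius ρ = 0.8306; 0.8306 < 1, so it converges for any x₀.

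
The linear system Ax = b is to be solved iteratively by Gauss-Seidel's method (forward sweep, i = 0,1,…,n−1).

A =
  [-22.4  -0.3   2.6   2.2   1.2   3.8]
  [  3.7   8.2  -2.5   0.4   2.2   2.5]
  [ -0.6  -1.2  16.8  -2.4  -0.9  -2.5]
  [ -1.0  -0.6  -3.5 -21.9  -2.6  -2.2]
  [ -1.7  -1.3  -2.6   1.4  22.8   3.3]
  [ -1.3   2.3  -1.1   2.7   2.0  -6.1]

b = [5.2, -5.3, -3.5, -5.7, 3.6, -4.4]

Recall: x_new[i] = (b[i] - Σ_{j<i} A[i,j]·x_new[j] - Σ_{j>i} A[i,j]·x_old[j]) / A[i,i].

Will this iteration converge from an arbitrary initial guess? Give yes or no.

yes

Let D = diag(-22.4, 8.2, 16.8, -21.9, 22.8, -6.1); L, U the strict triangles.
GS T = -(D+L)⁻¹U: row 0 first, T[0,4] = -(1.2)/(-22.4) = +0.0536; later rows by forward substitution.
  T[0,:] = [+0.0000  -0.0134  +0.1161  +0.0982  +0.0536  +0.1696]
  T[1,:] = [+0.0000  +0.0060  +0.2525  -0.0931  -0.2925  -0.3814]
  T[2,:] = [+0.0000  -0.0000  +0.0222  +0.1397  +0.0346  +0.1276]
  T[3,:] = [+0.0000  +0.0005  -0.0158  -0.0243  -0.1187  -0.1181]
  T[4,:] = [+0.0000  -0.0007  +0.0265  +0.0194  -0.0014  -0.1320]
  T[5,:] = [+0.0000  +0.0051  +0.0682  -0.0856  -0.1809  -0.2986]
eigenvalue magnitudes: 0.4142, 0.0867, 0.0867, 0.0721, 0.0095, 0.0000.
spectral radius ρ = 0.4142; 0.4142 < 1 ⇒ converges.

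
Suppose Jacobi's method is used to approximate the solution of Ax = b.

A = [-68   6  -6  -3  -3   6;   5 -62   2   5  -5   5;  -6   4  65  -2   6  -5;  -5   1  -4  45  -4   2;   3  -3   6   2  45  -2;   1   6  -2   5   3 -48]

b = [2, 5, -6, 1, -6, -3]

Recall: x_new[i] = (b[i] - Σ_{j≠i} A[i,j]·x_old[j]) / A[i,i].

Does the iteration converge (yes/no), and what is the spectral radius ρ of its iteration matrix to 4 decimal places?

Diagonal D = diag(-68, -62, 65, 45, 45, -48); L, U strict lower/upper.
T_J = -D⁻¹(L+U): T[3,5] = -(2)/(45) = -0.0444; T[3,3] = 0.
  T[0,:] = [+0.0000 +0.0882 -0.0882 -0.0441 -0.0441 +0.0882]
  T[1,:] = [+0.0806 +0.0000 +0.0323 +0.0806 -0.0806 +0.0806]
  T[2,:] = [+0.0923 -0.0615 +0.0000 +0.0308 -0.0923 +0.0769]
  T[3,:] = [+0.1111 -0.0222 +0.0889 +0.0000 +0.0889 -0.0444]
  T[4,:] = [-0.0667 +0.0667 -0.1333 -0.0444 +0.0000 +0.0444]
  T[5,:] = [+0.0208 +0.1250 -0.0417 +0.1042 +0.0625 +0.0000]
|eigenvalues of T|: 0.1684, 0.1277, 0.1277, 0.0687, 0.0687, 0.0407.
ρ(T) = max|λ| = 0.1684; 0.1684 < 1, so it converges for any x₀.

yes, ρ = 0.1684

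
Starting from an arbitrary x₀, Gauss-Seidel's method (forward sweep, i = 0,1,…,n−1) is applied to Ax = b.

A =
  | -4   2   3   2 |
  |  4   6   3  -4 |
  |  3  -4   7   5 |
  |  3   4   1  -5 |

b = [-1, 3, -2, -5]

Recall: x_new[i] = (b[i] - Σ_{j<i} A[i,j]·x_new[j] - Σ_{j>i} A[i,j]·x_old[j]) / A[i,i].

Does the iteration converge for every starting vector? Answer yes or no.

Let D = diag(-4, 6, 7, -5); L, U the strict triangles.
GS T = -(D+L)⁻¹U: row 0 first, T[0,3] = -(2)/(-4) = +0.5000; later rows by forward substitution.
  T[0,:] = [+0.0000, +0.5000, +0.7500, +0.5000]
  T[1,:] = [+0.0000, -0.3333, -1.0000, +0.3333]
  T[2,:] = [+0.0000, -0.4048, -0.8929, -0.7381]
  T[3,:] = [+0.0000, -0.0476, -0.5286, +0.4190]
|roots of det(T-λI)|: 1.4447, 0.7380, 0.1005, 0.0000.
ρ = 1.4447; 1.4447 > 1: divergent.

no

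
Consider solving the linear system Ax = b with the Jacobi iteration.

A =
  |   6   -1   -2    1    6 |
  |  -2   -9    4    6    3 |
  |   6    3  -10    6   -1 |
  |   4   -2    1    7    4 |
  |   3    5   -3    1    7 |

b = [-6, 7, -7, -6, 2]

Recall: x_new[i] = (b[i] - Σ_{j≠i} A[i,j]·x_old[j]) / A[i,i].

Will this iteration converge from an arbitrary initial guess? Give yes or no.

A = D + L + U where D = diag(6, -9, -10, 7, 7).
Jacobi: T = -D⁻¹(L+U), T[1,4] = -(3)/(-9) = +0.3333; T[1,1] = 0.
  T[0,:] = [+0.0000 +0.1667 +0.3333 -0.1667 -1.0000]
  T[1,:] = [-0.2222 +0.0000 +0.4444 +0.6667 +0.3333]
  T[2,:] = [+0.6000 +0.3000 +0.0000 +0.6000 -0.1000]
  T[3,:] = [-0.5714 +0.2857 -0.1429 +0.0000 -0.5714]
  T[4,:] = [-0.4286 -0.7143 +0.4286 -0.1429 +0.0000]
eigenvalue magnitudes: 1.1382, 0.8086, 0.8086, 0.5130, 0.5130.
spectral radius ρ = 1.1382; 1.1382 > 1 ⇒ diverges.

no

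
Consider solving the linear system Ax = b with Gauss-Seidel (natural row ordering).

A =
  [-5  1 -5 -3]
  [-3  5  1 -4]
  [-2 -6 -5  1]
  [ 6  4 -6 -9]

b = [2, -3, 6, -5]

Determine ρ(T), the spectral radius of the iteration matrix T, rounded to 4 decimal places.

1.6627

Write A = D+L+U with D = diag(-5, 5, -5, -9).
Gauss-Seidel: T = -(D+L)⁻¹U, row 0 first, T[0,2] = -(-5)/(-5) = -1.0000; later rows by forward substitution.
  T[0,:] = [+0.0000, +0.2000, -1.0000, -0.6000]
  T[1,:] = [+0.0000, +0.1200, -0.8000, +0.4400]
  T[2,:] = [+0.0000, -0.2240, +1.3600, -0.0880]
  T[3,:] = [+0.0000, +0.3360, -1.9289, -0.1458]
moduli |λ_i(T)| = 1.6627, 0.3380, 0.0095, 0.0000.
spectral radius ρ = 1.6627; 1.6627 > 1, so it fails to converge.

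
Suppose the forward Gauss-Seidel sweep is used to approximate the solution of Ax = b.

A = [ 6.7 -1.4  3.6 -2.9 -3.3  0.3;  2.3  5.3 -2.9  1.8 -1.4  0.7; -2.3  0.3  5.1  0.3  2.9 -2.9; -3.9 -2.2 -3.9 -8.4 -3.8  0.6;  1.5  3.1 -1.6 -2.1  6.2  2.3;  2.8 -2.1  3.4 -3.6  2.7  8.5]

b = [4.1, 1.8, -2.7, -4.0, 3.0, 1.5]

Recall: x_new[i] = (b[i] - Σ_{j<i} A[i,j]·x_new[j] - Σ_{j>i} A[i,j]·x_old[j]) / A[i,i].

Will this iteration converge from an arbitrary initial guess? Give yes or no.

no

Diagonal D = diag(6.7, 5.3, 5.1, -8.4, 6.2, 8.5); L, U strict lower/upper.
GS T = -(D+L)⁻¹U: row 0 first, T[0,1] = -(-1.4)/(6.7) = +0.2090; later rows by forward substitution.
  T[0,:] = [+0.0000  +0.2090  -0.5373  +0.4328  +0.4925  -0.0448]
  T[1,:] = [+0.0000  -0.0907  +0.7803  -0.5275  +0.0504  -0.1126]
  T[2,:] = [+0.0000  +0.0996  -0.2882  +0.1674  -0.3495  +0.5551]
  T[3,:] = [+0.0000  -0.1195  +0.1789  -0.1405  -0.5320  -0.1360]
  T[4,:] = [+0.0000  -0.0200  -0.2740  +0.1546  -0.4147  -0.2066]
  T[5,:] = [+0.0000  -0.1753  +0.6479  -0.4485  -0.1036  -0.2271]
moduli |λ_i(T)| = 1.1267, 0.4789, 0.3465, 0.0690, 0.0288, 0.0000.
spectral radius ρ = 1.1267; 1.1267 > 1 ⇒ diverges.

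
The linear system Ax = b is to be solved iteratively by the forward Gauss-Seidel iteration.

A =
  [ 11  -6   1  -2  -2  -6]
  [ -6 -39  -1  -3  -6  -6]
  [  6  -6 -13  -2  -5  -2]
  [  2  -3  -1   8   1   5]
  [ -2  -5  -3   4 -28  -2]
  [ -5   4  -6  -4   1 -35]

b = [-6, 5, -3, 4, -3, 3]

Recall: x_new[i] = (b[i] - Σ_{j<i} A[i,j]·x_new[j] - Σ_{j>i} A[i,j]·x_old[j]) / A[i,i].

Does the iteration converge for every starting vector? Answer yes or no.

yes

Split A = D + L + U, D = diag(11, -39, -13, 8, -28, -35).
GS T = -(D+L)⁻¹U: row 0 first, T[0,5] = -(-6)/(11) = +0.5455; later rows by forward substitution.
  T[0,:] = [+0.0000, +0.5455, -0.0909, +0.1818, +0.1818, +0.5455]
  T[1,:] = [+0.0000, -0.0839, -0.0117, -0.1049, -0.1818, -0.2378]
  T[2,:] = [+0.0000, +0.2905, -0.0366, -0.0215, -0.2168, +0.2076]
  T[3,:] = [+0.0000, -0.1315, +0.0138, -0.0875, -0.2657, -0.8246]
  T[4,:] = [+0.0000, -0.0739, +0.0145, -0.0044, +0.0047, -0.2080]
  T[5,:] = [+0.0000, -0.1244, +0.0168, -0.0244, +0.0209, -0.0524]
moduli |λ_i(T)| = 0.4381, 0.1633, 0.1633, 0.0352, 0.0067, 0.0000.
ρ(T) = max|λ| = 0.4381; 0.4381 < 1 ⇒ converges.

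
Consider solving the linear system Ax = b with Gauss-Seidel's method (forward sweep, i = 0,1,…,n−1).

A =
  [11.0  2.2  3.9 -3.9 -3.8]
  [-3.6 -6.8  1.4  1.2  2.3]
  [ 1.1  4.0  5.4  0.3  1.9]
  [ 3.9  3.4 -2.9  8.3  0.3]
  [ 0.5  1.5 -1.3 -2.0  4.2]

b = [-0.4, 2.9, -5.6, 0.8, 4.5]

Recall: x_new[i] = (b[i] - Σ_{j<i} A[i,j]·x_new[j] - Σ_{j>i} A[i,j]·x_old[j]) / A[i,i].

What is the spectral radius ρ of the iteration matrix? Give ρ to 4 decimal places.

Write A = D+L+U with D = diag(11, -6.8, 5.4, 8.3, 4.2).
GS T = -(D+L)⁻¹U: row 0 first, T[0,1] = -(2.2)/(11) = -0.2000; later rows by forward substitution.
  T[0,:] = [+0.0000, -0.2000, -0.3545, +0.3545, +0.3455]
  T[1,:] = [+0.0000, +0.1059, +0.3936, -0.0112, +0.1553]
  T[2,:] = [+0.0000, -0.0377, -0.2193, -0.1195, -0.5373]
  T[3,:] = [+0.0000, +0.0374, -0.0713, -0.2037, -0.4498]
  T[4,:] = [+0.0000, -0.0078, -0.2002, -0.1722, -0.4771]
|eigenvalues of T|: 0.8270, 0.0313, 0.0313, 0.0122, 0.0000.
ρ = 0.8270; 0.8270 < 1 ⇒ converges.

0.8270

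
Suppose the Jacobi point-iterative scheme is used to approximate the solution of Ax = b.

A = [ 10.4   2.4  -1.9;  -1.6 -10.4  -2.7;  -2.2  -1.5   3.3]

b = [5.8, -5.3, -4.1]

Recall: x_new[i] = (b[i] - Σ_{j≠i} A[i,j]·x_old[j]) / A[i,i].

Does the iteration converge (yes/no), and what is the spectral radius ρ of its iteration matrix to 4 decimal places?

Let D = diag(10.4, -10.4, 3.3); L, U the strict triangles.
Jacobi: T = -D⁻¹(L+U), T[2,0] = -(-2.2)/(3.3) = +0.6667; T[2,2] = 0.
  T[0,:] = [+0.0000, -0.2308, +0.1827]
  T[1,:] = [-0.1538, +0.0000, -0.2596]
  T[2,:] = [+0.6667, +0.4545, +0.0000]
eigenvalue magnitudes: 0.3439, 0.2810, 0.2810.
spectral radius ρ = 0.3439; 0.3439 < 1 ⇒ converges.

yes, ρ = 0.3439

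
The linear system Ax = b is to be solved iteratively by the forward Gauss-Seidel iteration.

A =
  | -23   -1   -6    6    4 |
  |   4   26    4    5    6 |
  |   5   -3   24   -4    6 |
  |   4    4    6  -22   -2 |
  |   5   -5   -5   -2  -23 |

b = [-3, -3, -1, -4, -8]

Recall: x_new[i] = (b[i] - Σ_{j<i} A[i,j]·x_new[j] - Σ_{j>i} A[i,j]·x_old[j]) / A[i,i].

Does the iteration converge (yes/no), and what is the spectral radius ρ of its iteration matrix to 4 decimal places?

A = D + L + U where D = diag(-23, 26, 24, -22, -23).
Gauss-Seidel: T = -(D+L)⁻¹U, row 0 first, T[0,1] = -(-1)/(-23) = -0.0435; later rows by forward substitution.
  T[0,:] = [+0.0000, -0.0435, -0.2609, +0.2609, +0.1739]
  T[1,:] = [+0.0000, +0.0067, -0.1137, -0.2324, -0.2575]
  T[2,:] = [+0.0000, +0.0099, +0.0401, +0.0833, -0.3184]
  T[3,:] = [+0.0000, -0.0040, -0.0572, +0.0279, -0.1930]
  T[4,:] = [+0.0000, -0.0127, -0.0357, +0.0867, +0.1798]
|eigenvalues of T|: 0.2116, 0.1126, 0.1126, 0.0082, 0.0000.
ρ(T) = max|λ| = 0.2116; 0.2116 < 1: convergent.

yes, ρ = 0.2116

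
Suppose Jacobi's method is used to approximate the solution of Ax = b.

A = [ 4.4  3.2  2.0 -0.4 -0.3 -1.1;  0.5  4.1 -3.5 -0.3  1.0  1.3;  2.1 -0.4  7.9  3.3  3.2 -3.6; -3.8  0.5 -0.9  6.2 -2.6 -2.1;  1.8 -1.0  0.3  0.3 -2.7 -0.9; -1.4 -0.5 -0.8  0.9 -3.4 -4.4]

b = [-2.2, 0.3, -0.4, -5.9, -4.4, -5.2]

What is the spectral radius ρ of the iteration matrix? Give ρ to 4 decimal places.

1.1516

A = D + L + U where D = diag(4.4, 4.1, 7.9, 6.2, -2.7, -4.4).
T_J = -D⁻¹(L+U): T[5,0] = -(-1.4)/(-4.4) = -0.3182; T[5,5] = 0.
  T[0,:] = [+0.0000, -0.7273, -0.4545, +0.0909, +0.0682, +0.2500]
  T[1,:] = [-0.1220, +0.0000, +0.8537, +0.0732, -0.2439, -0.3171]
  T[2,:] = [-0.2658, +0.0506, +0.0000, -0.4177, -0.4051, +0.4557]
  T[3,:] = [+0.6129, -0.0806, +0.1452, +0.0000, +0.4194, +0.3387]
  T[4,:] = [+0.6667, -0.3704, +0.1111, +0.1111, +0.0000, -0.3333]
  T[5,:] = [-0.3182, -0.1136, -0.1818, +0.2045, -0.7727, +0.0000]
|roots of det(T-λI)|: 1.1516, 0.8891, 0.8091, 0.8091, 0.4762, 0.3333.
spectral radius ρ = 1.1516; 1.1516 > 1: divergent.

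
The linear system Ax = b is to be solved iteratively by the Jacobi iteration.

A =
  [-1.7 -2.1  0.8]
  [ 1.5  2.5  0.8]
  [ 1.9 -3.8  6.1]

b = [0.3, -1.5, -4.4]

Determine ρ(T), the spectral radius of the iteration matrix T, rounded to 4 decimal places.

0.8616

A = D + L + U where D = diag(-1.7, 2.5, 6.1).
Jacobi: T = -D⁻¹(L+U), T[1,0] = -(1.5)/(2.5) = -0.6000; T[1,1] = 0.
  T[0,:] = [+0.0000, -1.2353, +0.4706]
  T[1,:] = [-0.6000, +0.0000, -0.3200]
  T[2,:] = [-0.3115, +0.6230, +0.0000]
eigenvalue magnitudes: 0.8616, 0.5891, 0.5891.
ρ = 0.8616; 0.8616 < 1, so it converges for any x₀.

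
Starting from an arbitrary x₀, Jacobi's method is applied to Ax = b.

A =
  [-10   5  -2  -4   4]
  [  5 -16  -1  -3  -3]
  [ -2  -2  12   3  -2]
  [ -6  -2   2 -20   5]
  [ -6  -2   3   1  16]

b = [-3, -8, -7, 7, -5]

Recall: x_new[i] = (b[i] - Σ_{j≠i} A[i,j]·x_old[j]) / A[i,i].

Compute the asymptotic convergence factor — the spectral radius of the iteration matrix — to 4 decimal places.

0.6305

A = D + L + U where D = diag(-10, -16, 12, -20, 16).
Jacobi: T = -D⁻¹(L+U), T[0,2] = -(-2)/(-10) = -0.2000; T[0,0] = 0.
  T[0,:] = [+0.0000 +0.5000 -0.2000 -0.4000 +0.4000]
  T[1,:] = [+0.3125 +0.0000 -0.0625 -0.1875 -0.1875]
  T[2,:] = [+0.1667 +0.1667 +0.0000 -0.2500 +0.1667]
  T[3,:] = [-0.3000 -0.1000 +0.1000 +0.0000 +0.2500]
  T[4,:] = [+0.3750 +0.1250 -0.1875 -0.0625 +0.0000]
|λ(T)| sorted: 0.6305, 0.2854, 0.2421, 0.2421, 0.1362.
ρ(T) = max|λ| = 0.6305; 0.6305 < 1 ⇒ converges.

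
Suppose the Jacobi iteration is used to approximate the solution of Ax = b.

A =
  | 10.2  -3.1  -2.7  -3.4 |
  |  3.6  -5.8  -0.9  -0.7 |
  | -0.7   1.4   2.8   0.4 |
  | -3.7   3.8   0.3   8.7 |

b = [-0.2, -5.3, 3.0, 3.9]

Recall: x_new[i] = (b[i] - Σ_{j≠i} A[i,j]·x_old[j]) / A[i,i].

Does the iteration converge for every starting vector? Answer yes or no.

Diagonal D = diag(10.2, -5.8, 2.8, 8.7); L, U strict lower/upper.
T_J = -D⁻¹(L+U): T[0,1] = -(-3.1)/(10.2) = +0.3039; T[0,0] = 0.
  T[0,:] = [+0.0000, +0.3039, +0.2647, +0.3333]
  T[1,:] = [+0.6207, +0.0000, -0.1552, -0.1207]
  T[2,:] = [+0.2500, -0.5000, +0.0000, -0.1429]
  T[3,:] = [+0.4253, -0.4368, -0.0345, +0.0000]
|eigenvalues of T|: 0.8978, 0.4627, 0.4627, 0.0730.
spectral radius ρ = 0.8978; 0.8978 < 1 ⇒ converges.

yes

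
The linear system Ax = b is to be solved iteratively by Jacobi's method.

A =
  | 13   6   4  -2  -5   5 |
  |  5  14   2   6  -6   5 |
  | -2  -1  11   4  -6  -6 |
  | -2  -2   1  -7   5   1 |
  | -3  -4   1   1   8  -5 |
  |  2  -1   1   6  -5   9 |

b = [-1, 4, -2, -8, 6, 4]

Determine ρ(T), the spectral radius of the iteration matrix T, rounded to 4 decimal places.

1.3197

Split A = D + L + U, D = diag(13, 14, 11, -7, 8, 9).
Jacobi T = -D⁻¹(L+U): T[4,0] = -(-3)/(8) = +0.3750; T[4,4] = 0.
  T[0,:] = [+0.0000, -0.4615, -0.3077, +0.1538, +0.3846, -0.3846]
  T[1,:] = [-0.3571, +0.0000, -0.1429, -0.4286, +0.4286, -0.3571]
  T[2,:] = [+0.1818, +0.0909, +0.0000, -0.3636, +0.5455, +0.5455]
  T[3,:] = [-0.2857, -0.2857, +0.1429, +0.0000, +0.7143, +0.1429]
  T[4,:] = [+0.3750, +0.5000, -0.1250, -0.1250, +0.0000, +0.6250]
  T[5,:] = [-0.2222, +0.1111, -0.1111, -0.6667, +0.5556, +0.0000]
eigenvalue magnitudes: 1.3197, 0.8302, 0.8302, 0.2749, 0.2749, 0.0347.
spectral radius ρ = 1.3197; 1.3197 > 1 ⇒ diverges.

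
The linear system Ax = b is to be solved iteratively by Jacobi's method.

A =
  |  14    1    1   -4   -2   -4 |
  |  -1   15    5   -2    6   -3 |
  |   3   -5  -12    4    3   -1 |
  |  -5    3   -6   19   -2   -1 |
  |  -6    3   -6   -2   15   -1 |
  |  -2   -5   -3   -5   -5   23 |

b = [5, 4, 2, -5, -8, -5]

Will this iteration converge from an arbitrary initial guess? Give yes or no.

Write A = D+L+U with D = diag(14, 15, -12, 19, 15, 23).
Jacobi: T = -D⁻¹(L+U), T[2,5] = -(-1)/(-12) = -0.0833; T[2,2] = 0.
  T[0,:] = [+0.0000 -0.0714 -0.0714 +0.2857 +0.1429 +0.2857]
  T[1,:] = [+0.0667 +0.0000 -0.3333 +0.1333 -0.4000 +0.2000]
  T[2,:] = [+0.2500 -0.4167 +0.0000 +0.3333 +0.2500 -0.0833]
  T[3,:] = [+0.2632 -0.1579 +0.3158 +0.0000 +0.1053 +0.0526]
  T[4,:] = [+0.4000 -0.2000 +0.4000 +0.1333 +0.0000 +0.0667]
  T[5,:] = [+0.0870 +0.2174 +0.1304 +0.2174 +0.2174 +0.0000]
|roots of det(T-λI)|: 0.8629, 0.3937, 0.3937, 0.3912, 0.3250, 0.0745.
spectral radius ρ = 0.8629; 0.8629 < 1 ⇒ converges.

yes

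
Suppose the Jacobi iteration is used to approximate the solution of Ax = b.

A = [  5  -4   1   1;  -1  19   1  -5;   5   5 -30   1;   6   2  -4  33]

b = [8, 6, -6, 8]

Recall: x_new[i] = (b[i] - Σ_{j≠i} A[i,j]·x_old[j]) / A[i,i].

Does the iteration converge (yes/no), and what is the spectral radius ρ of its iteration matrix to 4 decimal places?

A = D + L + U where D = diag(5, 19, -30, 33).
Jacobi T = -D⁻¹(L+U): T[0,2] = -(1)/(5) = -0.2000; T[0,0] = 0.
  T[0,:] = [+0.0000  +0.8000  -0.2000  -0.2000]
  T[1,:] = [+0.0526  +0.0000  -0.0526  +0.2632]
  T[2,:] = [+0.1667  +0.1667  +0.0000  +0.0333]
  T[3,:] = [-0.1818  -0.0606  +0.1212  +0.0000]
eigenvalue magnitudes: 0.4064, 0.3244, 0.3244, 0.1268.
spectral radius ρ = 0.4064; 0.4064 < 1, so it converges for any x₀.

yes, ρ = 0.4064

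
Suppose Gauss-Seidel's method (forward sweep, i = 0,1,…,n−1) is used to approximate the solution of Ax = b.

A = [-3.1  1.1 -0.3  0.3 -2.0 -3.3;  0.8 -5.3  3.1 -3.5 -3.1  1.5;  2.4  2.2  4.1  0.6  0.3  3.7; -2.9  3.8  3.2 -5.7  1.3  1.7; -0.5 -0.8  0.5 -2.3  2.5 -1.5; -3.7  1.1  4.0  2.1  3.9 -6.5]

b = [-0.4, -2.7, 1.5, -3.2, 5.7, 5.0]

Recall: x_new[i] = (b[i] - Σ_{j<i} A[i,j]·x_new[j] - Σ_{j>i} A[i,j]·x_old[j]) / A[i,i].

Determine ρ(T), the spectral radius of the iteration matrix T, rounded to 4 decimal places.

Let D = diag(-3.1, -5.3, 4.1, -5.7, 2.5, -6.5); L, U the strict triangles.
Gauss-Seidel: T = -(D+L)⁻¹U, row 0 first, T[0,2] = -(-0.3)/(-3.1) = -0.0968; later rows by forward substitution.
  T[0,:] = [+0.0000 +0.3548 -0.0968 +0.0968 -0.6452 -1.0645]
  T[1,:] = [+0.0000 +0.0536 +0.5703 -0.6458 -0.6823 +0.1223]
  T[2,:] = [+0.0000 -0.2365 -0.2494 +0.1435 +0.6706 -0.3450]
  T[3,:] = [+0.0000 -0.2776 +0.2894 -0.3992 +0.4779 +0.7277]
  T[4,:] = [+0.0000 -0.1200 +0.4793 -0.5832 -0.0418 +1.1648]
  T[5,:] = [+0.0000 -0.5001 +0.3792 -0.5550 +0.7938 +1.3484]
eigenvalue magnitudes: 1.6848, 0.5393, 0.5393, 0.0695, 0.0695, 0.0000.
ρ = 1.6848; 1.6848 > 1 ⇒ diverges.

1.6848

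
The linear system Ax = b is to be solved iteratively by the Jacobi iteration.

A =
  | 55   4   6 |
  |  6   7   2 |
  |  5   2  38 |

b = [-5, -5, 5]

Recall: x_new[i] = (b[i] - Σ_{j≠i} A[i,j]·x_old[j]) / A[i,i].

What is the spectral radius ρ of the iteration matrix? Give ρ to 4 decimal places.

0.3382

Let D = diag(55, 7, 38); L, U the strict triangles.
Jacobi T = -D⁻¹(L+U): T[0,2] = -(6)/(55) = -0.1091; T[0,0] = 0.
  T[0,:] = [+0.0000  -0.0727  -0.1091]
  T[1,:] = [-0.8571  +0.0000  -0.2857]
  T[2,:] = [-0.1316  -0.0526  +0.0000]
moduli |λ_i(T)| = 0.3382, 0.2463, 0.0919.
spectral radius ρ = 0.3382; 0.3382 < 1: convergent.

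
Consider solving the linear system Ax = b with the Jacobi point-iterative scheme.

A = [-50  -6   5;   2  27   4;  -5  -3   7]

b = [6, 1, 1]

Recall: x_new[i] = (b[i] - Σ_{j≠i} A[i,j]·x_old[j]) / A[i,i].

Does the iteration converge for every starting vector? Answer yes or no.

yes

Diagonal D = diag(-50, 27, 7); L, U strict lower/upper.
Jacobi T = -D⁻¹(L+U): T[1,0] = -(2)/(27) = -0.0741; T[1,1] = 0.
  T[0,:] = [+0.0000, -0.1200, +0.1000]
  T[1,:] = [-0.0741, +0.0000, -0.1481]
  T[2,:] = [+0.7143, +0.4286, +0.0000]
|λ(T)| sorted: 0.2383, 0.1999, 0.1999.
ρ = 0.2383; 0.2383 < 1, so it converges for any x₀.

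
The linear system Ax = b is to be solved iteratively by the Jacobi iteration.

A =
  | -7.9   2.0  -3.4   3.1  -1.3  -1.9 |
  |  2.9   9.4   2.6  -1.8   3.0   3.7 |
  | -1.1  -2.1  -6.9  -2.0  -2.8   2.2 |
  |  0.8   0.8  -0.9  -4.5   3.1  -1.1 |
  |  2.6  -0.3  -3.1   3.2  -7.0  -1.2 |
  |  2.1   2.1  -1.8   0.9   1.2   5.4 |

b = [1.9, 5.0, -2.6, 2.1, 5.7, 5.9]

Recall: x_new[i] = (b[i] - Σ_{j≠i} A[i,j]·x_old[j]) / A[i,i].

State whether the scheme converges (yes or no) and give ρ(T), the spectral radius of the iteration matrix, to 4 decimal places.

Split A = D + L + U, D = diag(-7.9, 9.4, -6.9, -4.5, -7, 5.4).
T_J = -D⁻¹(L+U): T[5,0] = -(2.1)/(5.4) = -0.3889; T[5,5] = 0.
  T[0,:] = [+0.0000 +0.2532 -0.4304 +0.3924 -0.1646 -0.2405]
  T[1,:] = [-0.3085 +0.0000 -0.2766 +0.1915 -0.3191 -0.3936]
  T[2,:] = [-0.1594 -0.3043 +0.0000 -0.2899 -0.4058 +0.3188]
  T[3,:] = [+0.1778 +0.1778 -0.2000 +0.0000 +0.6889 -0.2444]
  T[4,:] = [+0.3714 -0.0429 -0.4429 +0.4571 +0.0000 -0.1714]
  T[5,:] = [-0.3889 -0.3889 +0.3333 -0.1667 -0.2222 +0.0000]
|eigenvalues of T|: 1.2430, 0.7300, 0.2898, 0.2898, 0.2830, 0.2123.
ρ = 1.2430; 1.2430 > 1 ⇒ diverges.

no, ρ = 1.2430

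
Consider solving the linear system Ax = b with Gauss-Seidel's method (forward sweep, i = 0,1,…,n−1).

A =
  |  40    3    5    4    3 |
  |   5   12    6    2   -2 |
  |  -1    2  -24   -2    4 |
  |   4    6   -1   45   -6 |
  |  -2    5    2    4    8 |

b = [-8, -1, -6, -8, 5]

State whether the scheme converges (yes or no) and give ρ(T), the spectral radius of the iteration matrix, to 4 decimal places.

yes, ρ = 0.3442

Split A = D + L + U, D = diag(40, 12, -24, 45, 8).
Gauss-Seidel: T = -(D+L)⁻¹U, row 0 first, T[0,3] = -(4)/(40) = -0.1000; later rows by forward substitution.
  T[0,:] = [+0.0000 -0.0750 -0.1250 -0.1000 -0.0750]
  T[1,:] = [+0.0000 +0.0312 -0.4479 -0.1250 +0.1979]
  T[2,:] = [+0.0000 +0.0057 -0.0321 -0.0896 +0.1863]
  T[3,:] = [+0.0000 +0.0026 +0.0701 +0.0236 +0.1178]
  T[4,:] = [+0.0000 -0.0410 +0.2217 +0.0637 -0.2479]
|λ(T)| sorted: 0.3442, 0.0916, 0.0916, 0.0361, 0.0000.
ρ(T) = max|λ| = 0.3442; 0.3442 < 1 ⇒ converges.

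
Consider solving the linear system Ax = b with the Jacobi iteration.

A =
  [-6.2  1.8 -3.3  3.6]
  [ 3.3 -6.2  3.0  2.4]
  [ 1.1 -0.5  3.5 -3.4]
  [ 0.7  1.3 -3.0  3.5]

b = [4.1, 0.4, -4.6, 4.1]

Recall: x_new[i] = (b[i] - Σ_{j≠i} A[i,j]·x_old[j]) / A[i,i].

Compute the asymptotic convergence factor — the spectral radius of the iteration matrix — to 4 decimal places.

1.1536

Split A = D + L + U, D = diag(-6.2, -6.2, 3.5, 3.5).
Jacobi T = -D⁻¹(L+U): T[1,0] = -(3.3)/(-6.2) = +0.5323; T[1,1] = 0.
  T[0,:] = [+0.0000  +0.2903  -0.5323  +0.5806]
  T[1,:] = [+0.5323  +0.0000  +0.4839  +0.3871]
  T[2,:] = [-0.3143  +0.1429  +0.0000  +0.9714]
  T[3,:] = [-0.2000  -0.3714  +0.8571  +0.0000]
|eigenvalues of T|: 1.1536, 0.6057, 0.4736, 0.0743.
ρ(T) = max|λ| = 1.1536; 1.1536 > 1, so it fails to converge.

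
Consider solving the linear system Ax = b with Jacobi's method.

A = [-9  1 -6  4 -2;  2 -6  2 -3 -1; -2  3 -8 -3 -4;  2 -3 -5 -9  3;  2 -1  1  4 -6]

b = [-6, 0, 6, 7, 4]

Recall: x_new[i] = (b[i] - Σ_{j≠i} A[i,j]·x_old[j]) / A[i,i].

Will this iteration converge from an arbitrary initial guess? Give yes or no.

Let D = diag(-9, -6, -8, -9, -6); L, U the strict triangles.
T_J = -D⁻¹(L+U): T[0,3] = -(4)/(-9) = +0.4444; T[0,0] = 0.
  T[0,:] = [+0.0000  +0.1111  -0.6667  +0.4444  -0.2222]
  T[1,:] = [+0.3333  +0.0000  +0.3333  -0.5000  -0.1667]
  T[2,:] = [-0.2500  +0.3750  +0.0000  -0.3750  -0.5000]
  T[3,:] = [+0.2222  -0.3333  -0.5556  +0.0000  +0.3333]
  T[4,:] = [+0.3333  -0.1667  +0.1667  +0.6667  +0.0000]
|λ(T)| sorted: 1.1641, 0.4768, 0.4742, 0.4742, 0.1154.
spectral radius ρ = 1.1641; 1.1641 > 1: divergent.

no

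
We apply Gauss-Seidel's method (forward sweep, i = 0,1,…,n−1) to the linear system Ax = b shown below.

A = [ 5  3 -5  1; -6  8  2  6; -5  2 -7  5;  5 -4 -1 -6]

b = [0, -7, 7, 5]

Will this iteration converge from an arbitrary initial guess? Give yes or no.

Write A = D+L+U with D = diag(5, 8, -7, -6).
T_GS = -(D+L)⁻¹U: row 0 first, T[0,3] = -(1)/(5) = -0.2000; later rows by forward substitution.
  T[0,:] = [+0.0000 -0.6000 +1.0000 -0.2000]
  T[1,:] = [+0.0000 -0.4500 +0.5000 -0.9000]
  T[2,:] = [+0.0000 +0.3000 -0.5714 +0.6000]
  T[3,:] = [+0.0000 -0.2500 +0.5952 +0.3333]
|eigenvalues of T|: 1.2734, 0.6873, 0.1020, 0.0000.
spectral radius ρ = 1.2734; 1.2734 > 1, so it fails to converge.

no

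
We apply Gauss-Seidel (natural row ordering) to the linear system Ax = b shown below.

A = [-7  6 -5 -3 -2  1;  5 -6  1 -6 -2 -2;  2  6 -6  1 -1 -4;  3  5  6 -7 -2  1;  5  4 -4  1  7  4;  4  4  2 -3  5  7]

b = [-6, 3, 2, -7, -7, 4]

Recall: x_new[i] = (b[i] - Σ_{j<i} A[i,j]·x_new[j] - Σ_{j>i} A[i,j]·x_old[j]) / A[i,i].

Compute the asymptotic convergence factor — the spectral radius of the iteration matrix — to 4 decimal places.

Split A = D + L + U, D = diag(-7, -6, -6, -7, 7, 7).
T_GS = -(D+L)⁻¹U: row 0 first, T[0,2] = -(-5)/(-7) = -0.7143; later rows by forward substitution.
  T[0,:] = [+0.0000, +0.8571, -0.7143, -0.4286, -0.2857, +0.1429]
  T[1,:] = [+0.0000, +0.7143, -0.4286, -1.3571, -0.5714, -0.2143]
  T[2,:] = [+0.0000, +1.0000, -0.6667, -1.3333, -0.8333, -0.8333]
  T[3,:] = [+0.0000, +1.7347, -1.1837, -2.2959, -1.5306, -0.6633]
  T[4,:] = [+0.0000, -0.6968, +0.5432, +0.6477, +0.2731, -0.9325]
  T[5,:] = [+0.0000, +0.0575, -0.0518, -0.0453, -0.1231, +0.6607]
|roots of det(T-λI)|: 1.2839, 0.8132, 0.4747, 0.4747, 0.0094, 0.0000.
ρ = 1.2839; 1.2839 > 1, so it fails to converge.

1.2839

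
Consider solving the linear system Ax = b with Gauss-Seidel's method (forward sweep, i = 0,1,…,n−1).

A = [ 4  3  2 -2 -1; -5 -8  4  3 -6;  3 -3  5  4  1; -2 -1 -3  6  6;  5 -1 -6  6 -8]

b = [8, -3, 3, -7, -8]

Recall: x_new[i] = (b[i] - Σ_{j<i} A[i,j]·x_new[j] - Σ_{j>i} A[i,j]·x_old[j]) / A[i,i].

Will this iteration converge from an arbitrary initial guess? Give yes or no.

Split A = D + L + U, D = diag(4, -8, 5, 6, -8).
Gauss-Seidel: T = -(D+L)⁻¹U, row 0 first, T[0,1] = -(3)/(4) = -0.7500; later rows by forward substitution.
  T[0,:] = [+0.0000, -0.7500, -0.5000, +0.5000, +0.2500]
  T[1,:] = [+0.0000, +0.4688, +0.8125, +0.0625, -0.9062]
  T[2,:] = [+0.0000, +0.7313, +0.7875, -1.0625, -0.8938]
  T[3,:] = [+0.0000, +0.1938, +0.3625, -0.3542, -1.5146]
  T[4,:] = [+0.0000, -0.9305, -0.7328, +0.8359, -0.1961]
eigenvalue magnitudes: 1.5274, 0.8475, 0.8475, 0.1709, 0.0000.
ρ = 1.5274; 1.5274 > 1: divergent.

no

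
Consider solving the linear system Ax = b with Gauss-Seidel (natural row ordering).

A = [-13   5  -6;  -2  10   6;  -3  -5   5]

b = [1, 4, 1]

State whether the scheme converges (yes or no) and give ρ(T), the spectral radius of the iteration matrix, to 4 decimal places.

yes, ρ = 0.6923

Let D = diag(-13, 10, 5); L, U the strict triangles.
GS T = -(D+L)⁻¹U: row 0 first, T[0,1] = -(5)/(-13) = +0.3846; later rows by forward substitution.
  T[0,:] = [+0.0000, +0.3846, -0.4615]
  T[1,:] = [+0.0000, +0.0769, -0.6923]
  T[2,:] = [+0.0000, +0.3077, -0.9692]
eigenvalue magnitudes: 0.6923, 0.2000, 0.0000.
ρ = 0.6923; 0.6923 < 1, so it converges for any x₀.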